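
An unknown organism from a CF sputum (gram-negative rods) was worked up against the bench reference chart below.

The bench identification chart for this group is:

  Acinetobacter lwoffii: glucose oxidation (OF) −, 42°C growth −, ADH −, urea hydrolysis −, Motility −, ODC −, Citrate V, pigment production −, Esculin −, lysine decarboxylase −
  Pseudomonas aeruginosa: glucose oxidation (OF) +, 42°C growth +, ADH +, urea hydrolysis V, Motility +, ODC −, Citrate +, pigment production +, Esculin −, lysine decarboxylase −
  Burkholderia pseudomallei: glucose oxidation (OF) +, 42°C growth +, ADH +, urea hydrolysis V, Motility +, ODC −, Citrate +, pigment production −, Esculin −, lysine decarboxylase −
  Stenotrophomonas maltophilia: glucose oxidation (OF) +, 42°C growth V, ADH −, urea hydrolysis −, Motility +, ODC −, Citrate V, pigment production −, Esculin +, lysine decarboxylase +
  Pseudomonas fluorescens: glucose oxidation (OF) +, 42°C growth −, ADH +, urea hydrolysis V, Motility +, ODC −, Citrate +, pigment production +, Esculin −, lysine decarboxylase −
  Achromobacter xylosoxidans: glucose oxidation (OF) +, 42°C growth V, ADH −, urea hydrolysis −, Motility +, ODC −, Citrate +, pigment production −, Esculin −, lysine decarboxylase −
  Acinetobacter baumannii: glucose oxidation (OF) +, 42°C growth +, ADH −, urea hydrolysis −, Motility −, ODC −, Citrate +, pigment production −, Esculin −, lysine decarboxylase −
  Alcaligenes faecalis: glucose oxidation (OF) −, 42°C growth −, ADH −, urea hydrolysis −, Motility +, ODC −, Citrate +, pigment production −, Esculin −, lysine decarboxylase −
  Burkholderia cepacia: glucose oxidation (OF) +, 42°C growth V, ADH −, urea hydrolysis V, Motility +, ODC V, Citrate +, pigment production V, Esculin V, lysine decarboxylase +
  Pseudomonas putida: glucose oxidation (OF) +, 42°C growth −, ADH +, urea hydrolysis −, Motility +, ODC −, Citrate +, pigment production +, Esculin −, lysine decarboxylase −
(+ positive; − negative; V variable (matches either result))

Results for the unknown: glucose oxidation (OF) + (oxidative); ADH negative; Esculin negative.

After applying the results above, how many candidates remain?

Esculin −: excludes Stenotrophomonas maltophilia — 9 left.
glucose oxidation (OF) +: excludes Acinetobacter lwoffii, Alcaligenes faecalis — 7 left.
ADH −: excludes Pseudomonas aeruginosa, Burkholderia pseudomallei, Pseudomonas fluorescens, Pseudomonas putida — 3 left.
Still consistent: Achromobacter xylosoxidans, Acinetobacter baumannii, Burkholderia cepacia.

3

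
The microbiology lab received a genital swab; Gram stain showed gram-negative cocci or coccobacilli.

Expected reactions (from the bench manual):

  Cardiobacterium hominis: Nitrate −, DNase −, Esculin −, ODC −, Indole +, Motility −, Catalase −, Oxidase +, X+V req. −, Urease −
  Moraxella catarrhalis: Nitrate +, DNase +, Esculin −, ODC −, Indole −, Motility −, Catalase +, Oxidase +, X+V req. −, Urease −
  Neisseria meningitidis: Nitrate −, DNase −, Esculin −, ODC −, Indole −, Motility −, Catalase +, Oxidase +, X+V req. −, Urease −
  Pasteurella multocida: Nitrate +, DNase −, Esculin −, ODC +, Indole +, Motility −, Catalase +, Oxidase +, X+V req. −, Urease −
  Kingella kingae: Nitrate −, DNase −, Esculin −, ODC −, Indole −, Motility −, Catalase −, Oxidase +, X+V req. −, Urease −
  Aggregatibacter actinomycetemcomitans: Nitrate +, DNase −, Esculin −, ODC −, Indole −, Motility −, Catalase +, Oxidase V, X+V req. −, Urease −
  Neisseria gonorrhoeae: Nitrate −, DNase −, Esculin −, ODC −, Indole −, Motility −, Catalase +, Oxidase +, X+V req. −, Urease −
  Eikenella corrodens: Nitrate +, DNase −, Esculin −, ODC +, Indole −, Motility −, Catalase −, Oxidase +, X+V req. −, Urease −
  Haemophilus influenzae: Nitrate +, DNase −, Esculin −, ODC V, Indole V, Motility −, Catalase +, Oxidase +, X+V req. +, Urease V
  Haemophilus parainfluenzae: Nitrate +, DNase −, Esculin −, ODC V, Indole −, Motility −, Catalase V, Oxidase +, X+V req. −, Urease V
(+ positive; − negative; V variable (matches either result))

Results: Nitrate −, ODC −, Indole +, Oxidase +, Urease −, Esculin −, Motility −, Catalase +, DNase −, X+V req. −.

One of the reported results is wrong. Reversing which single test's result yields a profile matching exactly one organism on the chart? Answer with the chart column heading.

As reported, no row in the chart matches all 10 reactions.
Reversing Oxidase → still no organism matches.
Reversing Urease → still no organism matches.
Reversing Catalase (to −) → unique match: Cardiobacterium hominis.
Reversing ODC → still no organism matches.
Reversing X+V req. → still no organism matches.
Reversing Esculin → still no organism matches.
Reversing Motility → still no organism matches.
Reversing DNase → still no organism matches.
Reversing Indole → 2 organisms match (not unique).
Reversing Nitrate → still no organism matches.

Catalase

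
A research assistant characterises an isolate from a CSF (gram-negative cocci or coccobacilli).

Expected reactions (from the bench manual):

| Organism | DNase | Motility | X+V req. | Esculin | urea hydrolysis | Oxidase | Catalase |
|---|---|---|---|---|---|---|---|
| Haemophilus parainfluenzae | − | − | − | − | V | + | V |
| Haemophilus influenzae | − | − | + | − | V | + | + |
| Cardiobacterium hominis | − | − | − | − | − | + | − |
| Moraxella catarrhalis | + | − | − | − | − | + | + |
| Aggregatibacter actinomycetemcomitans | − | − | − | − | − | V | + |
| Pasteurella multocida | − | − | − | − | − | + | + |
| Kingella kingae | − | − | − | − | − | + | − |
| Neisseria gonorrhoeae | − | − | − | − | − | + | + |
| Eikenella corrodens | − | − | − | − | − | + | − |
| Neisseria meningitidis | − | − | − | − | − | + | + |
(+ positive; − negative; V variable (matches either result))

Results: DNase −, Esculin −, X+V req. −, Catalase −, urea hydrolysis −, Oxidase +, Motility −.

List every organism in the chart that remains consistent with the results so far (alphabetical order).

DNase −: excludes Moraxella catarrhalis — 9 left.
Esculin −: all 9 remaining candidates are consistent.
Catalase −: excludes 5 organisms — 4 left.
Oxidase +: all 4 remaining candidates are consistent.
urea hydrolysis −: all 4 remaining candidates are consistent.
Motility −: all 4 remaining candidates are consistent.
X+V req. −: all 4 remaining candidates are consistent.

Cardiobacterium hominis, Eikenella corrodens, Haemophilus parainfluenzae, Kingella kingae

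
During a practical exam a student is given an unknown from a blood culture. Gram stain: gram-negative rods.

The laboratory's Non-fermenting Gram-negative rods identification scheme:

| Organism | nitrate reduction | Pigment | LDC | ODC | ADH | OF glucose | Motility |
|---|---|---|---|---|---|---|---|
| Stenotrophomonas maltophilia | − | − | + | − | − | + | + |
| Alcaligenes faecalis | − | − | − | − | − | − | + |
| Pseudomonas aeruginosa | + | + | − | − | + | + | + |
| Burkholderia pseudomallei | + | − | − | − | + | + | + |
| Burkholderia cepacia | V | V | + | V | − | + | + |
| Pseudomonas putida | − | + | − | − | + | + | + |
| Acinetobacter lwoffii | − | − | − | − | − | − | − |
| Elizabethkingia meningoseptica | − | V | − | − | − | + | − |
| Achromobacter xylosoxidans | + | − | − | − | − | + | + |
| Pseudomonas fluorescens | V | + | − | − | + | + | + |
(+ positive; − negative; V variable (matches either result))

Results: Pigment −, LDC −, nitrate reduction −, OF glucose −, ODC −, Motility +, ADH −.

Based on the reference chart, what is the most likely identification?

Alcaligenes faecalis

Pigment −: excludes Pseudomonas aeruginosa, Pseudomonas putida, Pseudomonas fluorescens — 7 left.
ADH −: excludes Burkholderia pseudomallei — 6 left.
OF glucose −: excludes Stenotrophomonas maltophilia, Burkholderia cepacia, Elizabethkingia meningoseptica, Achromobacter xylosoxidans — 2 left.
nitrate reduction −: all 2 remaining candidates are consistent.
Motility +: excludes Acinetobacter lwoffii — 1 left.
ODC −: the one remaining candidate is consistent.
LDC −: the one remaining candidate is consistent.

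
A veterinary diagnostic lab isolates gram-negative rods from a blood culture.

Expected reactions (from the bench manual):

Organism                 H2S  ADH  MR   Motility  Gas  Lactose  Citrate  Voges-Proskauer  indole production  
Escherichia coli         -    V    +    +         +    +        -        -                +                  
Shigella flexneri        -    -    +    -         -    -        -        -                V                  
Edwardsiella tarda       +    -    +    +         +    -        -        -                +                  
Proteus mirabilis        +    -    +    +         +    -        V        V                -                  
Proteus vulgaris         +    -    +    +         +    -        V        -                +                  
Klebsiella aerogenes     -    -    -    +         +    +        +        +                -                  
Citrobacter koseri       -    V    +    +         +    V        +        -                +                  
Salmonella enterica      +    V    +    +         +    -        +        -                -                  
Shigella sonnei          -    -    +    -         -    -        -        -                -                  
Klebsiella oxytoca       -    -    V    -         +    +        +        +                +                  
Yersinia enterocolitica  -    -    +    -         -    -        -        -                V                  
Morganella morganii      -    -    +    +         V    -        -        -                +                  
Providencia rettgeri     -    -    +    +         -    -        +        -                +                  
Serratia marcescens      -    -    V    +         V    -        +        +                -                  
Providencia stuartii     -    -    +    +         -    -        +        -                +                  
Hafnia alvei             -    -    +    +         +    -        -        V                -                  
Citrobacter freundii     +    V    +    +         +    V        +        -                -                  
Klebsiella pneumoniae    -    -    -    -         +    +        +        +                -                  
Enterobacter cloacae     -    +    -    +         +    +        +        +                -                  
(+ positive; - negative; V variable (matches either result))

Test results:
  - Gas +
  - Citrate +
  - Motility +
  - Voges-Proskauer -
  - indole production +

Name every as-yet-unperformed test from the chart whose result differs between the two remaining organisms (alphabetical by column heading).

H2S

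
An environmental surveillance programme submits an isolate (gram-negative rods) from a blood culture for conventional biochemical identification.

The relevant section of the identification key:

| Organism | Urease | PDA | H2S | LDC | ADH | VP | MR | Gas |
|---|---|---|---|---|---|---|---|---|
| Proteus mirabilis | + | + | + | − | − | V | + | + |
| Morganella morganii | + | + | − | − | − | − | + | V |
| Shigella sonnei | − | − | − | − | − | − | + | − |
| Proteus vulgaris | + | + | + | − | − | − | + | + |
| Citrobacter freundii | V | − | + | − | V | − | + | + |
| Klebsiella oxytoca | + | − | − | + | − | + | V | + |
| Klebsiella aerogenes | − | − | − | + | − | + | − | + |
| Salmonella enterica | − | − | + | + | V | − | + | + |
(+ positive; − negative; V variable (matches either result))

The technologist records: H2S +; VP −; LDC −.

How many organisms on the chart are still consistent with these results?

3

H2S +: excludes Morganella morganii, Shigella sonnei, Klebsiella oxytoca, Klebsiella aerogenes — 4 left.
LDC −: excludes Salmonella enterica — 3 left.
VP −: all 3 remaining candidates are consistent.
Still consistent: Citrobacter freundii, Proteus mirabilis, Proteus vulgaris.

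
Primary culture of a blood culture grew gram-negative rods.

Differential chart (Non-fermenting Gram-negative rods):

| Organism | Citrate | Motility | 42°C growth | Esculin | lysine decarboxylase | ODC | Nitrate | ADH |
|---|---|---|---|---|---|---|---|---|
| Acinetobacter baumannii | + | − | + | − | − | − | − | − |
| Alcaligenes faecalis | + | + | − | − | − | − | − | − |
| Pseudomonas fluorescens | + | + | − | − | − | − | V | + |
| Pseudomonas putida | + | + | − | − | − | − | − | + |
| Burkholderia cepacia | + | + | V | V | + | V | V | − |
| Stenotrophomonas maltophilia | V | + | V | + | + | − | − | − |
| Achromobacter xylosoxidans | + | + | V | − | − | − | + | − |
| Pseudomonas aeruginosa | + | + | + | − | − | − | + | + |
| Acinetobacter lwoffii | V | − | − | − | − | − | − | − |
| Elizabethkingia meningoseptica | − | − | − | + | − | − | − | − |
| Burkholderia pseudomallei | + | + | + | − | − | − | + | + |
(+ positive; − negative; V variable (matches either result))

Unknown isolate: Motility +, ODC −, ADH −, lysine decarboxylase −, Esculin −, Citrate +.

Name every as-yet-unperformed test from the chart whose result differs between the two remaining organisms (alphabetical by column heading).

Citrate +: excludes Elizabethkingia meningoseptica — 10 left.
ADH −: excludes Pseudomonas fluorescens, Pseudomonas putida, Pseudomonas aeruginosa, Burkholderia pseudomallei — 6 left.
ODC −: all 6 remaining candidates are consistent.
Motility +: excludes Acinetobacter baumannii, Acinetobacter lwoffii — 4 left.
Esculin −: excludes Stenotrophomonas maltophilia — 3 left.
lysine decarboxylase −: excludes Burkholderia cepacia — 2 left.
Two candidates remain: Achromobacter xylosoxidans and Alcaligenes faecalis.
  42°C growth: V vs − — variable for at least one, does not separate.
  Nitrate: Achromobacter xylosoxidans +, Alcaligenes faecalis − — discriminates.

Nitrate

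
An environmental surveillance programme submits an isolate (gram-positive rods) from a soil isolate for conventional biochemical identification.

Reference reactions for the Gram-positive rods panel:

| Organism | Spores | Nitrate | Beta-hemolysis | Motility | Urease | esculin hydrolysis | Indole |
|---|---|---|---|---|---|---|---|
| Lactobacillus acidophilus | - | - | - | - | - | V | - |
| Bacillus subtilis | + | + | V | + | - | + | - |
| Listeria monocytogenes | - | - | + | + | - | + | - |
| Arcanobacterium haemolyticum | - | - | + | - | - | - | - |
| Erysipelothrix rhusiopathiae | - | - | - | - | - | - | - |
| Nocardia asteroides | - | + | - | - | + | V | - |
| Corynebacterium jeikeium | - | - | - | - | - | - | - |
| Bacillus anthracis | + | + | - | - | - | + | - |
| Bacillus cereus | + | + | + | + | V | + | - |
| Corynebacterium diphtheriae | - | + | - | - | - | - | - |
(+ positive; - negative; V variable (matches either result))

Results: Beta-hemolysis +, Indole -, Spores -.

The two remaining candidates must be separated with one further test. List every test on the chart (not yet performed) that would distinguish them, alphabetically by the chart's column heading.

Beta-hemolysis +: excludes 6 organisms — 4 left.
Indole -: all 4 remaining candidates are consistent.
Spores -: excludes Bacillus subtilis, Bacillus cereus — 2 left.
Two candidates remain: Arcanobacterium haemolyticum and Listeria monocytogenes.
  Nitrate: - vs - — same for both, does not separate.
  Motility: Arcanobacterium haemolyticum -, Listeria monocytogenes + — discriminates.
  Urease: - vs - — same for both, does not separate.
  esculin hydrolysis: Arcanobacterium haemolyticum -, Listeria monocytogenes + — discriminates.

esculin hydrolysis, Motility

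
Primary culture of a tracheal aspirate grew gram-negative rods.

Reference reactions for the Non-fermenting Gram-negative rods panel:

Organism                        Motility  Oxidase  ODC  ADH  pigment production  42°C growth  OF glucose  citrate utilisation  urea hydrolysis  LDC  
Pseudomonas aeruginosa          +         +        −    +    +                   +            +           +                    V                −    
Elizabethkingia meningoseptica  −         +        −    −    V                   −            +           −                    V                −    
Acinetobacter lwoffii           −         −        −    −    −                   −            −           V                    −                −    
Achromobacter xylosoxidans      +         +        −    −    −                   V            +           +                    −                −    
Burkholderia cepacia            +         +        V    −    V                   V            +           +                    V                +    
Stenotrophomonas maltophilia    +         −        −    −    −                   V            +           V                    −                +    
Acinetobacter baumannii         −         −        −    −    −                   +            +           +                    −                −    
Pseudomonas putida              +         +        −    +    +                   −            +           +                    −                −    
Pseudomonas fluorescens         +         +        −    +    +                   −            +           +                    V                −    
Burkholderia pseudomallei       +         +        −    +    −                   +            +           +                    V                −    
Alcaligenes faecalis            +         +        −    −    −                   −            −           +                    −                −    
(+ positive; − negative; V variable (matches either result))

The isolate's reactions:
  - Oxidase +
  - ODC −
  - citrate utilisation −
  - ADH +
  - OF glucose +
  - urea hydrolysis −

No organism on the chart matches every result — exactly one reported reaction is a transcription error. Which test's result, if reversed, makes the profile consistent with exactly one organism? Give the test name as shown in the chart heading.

As reported, no row in the chart matches all 6 reactions.
Reversing ADH (to −) → unique match: Elizabethkingia meningoseptica.
Reversing urea hydrolysis → still no organism matches.
Reversing citrate utilisation → 4 organisms match (not unique).
Reversing ODC → still no organism matches.
Reversing Oxidase → still no organism matches.
Reversing OF glucose → still no organism matches.

ADH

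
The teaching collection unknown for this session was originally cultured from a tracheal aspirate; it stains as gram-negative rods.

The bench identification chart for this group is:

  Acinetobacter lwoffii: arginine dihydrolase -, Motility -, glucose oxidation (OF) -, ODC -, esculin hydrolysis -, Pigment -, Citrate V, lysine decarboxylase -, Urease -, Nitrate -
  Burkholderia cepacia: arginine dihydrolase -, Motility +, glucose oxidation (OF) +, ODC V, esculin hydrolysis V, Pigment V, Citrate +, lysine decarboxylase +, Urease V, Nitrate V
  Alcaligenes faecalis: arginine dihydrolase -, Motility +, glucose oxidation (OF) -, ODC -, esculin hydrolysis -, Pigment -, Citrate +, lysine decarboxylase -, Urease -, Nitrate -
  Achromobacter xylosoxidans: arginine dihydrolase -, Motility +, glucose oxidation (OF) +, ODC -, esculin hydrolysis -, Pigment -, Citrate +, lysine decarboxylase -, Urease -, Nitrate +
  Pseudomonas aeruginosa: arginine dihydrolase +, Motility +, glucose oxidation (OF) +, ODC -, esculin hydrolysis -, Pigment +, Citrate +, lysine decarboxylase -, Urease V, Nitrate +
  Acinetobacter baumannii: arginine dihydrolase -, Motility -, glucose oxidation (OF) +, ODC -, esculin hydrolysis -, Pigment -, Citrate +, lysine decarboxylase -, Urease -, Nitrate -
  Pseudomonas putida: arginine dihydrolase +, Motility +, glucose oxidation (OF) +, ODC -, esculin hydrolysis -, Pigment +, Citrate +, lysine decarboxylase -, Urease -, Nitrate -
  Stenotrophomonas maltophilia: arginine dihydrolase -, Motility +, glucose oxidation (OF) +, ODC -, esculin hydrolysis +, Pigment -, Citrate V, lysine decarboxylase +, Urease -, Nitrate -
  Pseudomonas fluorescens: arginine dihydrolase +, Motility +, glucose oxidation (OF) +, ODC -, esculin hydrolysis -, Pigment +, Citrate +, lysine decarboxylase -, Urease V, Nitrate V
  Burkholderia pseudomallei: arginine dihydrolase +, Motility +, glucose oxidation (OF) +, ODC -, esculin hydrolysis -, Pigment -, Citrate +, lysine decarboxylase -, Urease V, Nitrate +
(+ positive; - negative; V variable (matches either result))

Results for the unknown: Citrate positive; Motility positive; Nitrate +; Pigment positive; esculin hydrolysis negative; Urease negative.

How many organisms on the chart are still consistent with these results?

3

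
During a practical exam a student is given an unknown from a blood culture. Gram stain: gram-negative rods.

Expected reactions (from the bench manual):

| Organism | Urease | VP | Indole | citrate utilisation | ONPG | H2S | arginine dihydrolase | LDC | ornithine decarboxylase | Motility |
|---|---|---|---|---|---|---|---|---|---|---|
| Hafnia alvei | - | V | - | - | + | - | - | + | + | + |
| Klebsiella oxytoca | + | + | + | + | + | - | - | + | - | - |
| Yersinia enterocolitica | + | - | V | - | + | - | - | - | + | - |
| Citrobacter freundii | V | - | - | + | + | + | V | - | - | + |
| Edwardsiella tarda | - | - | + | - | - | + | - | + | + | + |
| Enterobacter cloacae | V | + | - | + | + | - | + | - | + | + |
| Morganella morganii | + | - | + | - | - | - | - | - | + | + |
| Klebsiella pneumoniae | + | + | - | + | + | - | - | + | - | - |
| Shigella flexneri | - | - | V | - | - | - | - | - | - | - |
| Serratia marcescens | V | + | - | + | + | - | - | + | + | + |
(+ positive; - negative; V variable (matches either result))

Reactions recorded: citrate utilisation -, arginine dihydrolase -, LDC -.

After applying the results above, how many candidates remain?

arginine dihydrolase -: excludes Enterobacter cloacae — 9 left.
citrate utilisation -: excludes Klebsiella oxytoca, Citrobacter freundii, Klebsiella pneumoniae, Serratia marcescens — 5 left.
LDC -: excludes Hafnia alvei, Edwardsiella tarda — 3 left.
Still consistent: Morganella morganii, Shigella flexneri, Yersinia enterocolitica.

3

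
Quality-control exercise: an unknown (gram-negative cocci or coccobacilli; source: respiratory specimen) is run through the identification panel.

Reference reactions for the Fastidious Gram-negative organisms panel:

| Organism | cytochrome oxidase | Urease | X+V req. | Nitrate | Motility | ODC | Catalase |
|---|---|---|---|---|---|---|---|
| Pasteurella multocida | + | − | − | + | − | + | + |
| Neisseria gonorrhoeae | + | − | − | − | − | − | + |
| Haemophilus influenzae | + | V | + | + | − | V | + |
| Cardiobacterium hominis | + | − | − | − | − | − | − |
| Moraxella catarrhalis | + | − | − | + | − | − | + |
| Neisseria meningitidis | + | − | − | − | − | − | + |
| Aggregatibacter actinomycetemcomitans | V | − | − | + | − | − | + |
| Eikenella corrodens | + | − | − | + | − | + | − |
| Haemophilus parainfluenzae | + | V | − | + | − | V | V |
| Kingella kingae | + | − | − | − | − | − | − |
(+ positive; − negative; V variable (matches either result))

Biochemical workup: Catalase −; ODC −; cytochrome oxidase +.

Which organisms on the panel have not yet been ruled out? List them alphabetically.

Cardiobacterium hominis, Haemophilus parainfluenzae, Kingella kingae

cytochrome oxidase +: all 10 remaining candidates are consistent.
Catalase −: excludes 6 organisms — 4 left.
ODC −: excludes Eikenella corrodens — 3 left.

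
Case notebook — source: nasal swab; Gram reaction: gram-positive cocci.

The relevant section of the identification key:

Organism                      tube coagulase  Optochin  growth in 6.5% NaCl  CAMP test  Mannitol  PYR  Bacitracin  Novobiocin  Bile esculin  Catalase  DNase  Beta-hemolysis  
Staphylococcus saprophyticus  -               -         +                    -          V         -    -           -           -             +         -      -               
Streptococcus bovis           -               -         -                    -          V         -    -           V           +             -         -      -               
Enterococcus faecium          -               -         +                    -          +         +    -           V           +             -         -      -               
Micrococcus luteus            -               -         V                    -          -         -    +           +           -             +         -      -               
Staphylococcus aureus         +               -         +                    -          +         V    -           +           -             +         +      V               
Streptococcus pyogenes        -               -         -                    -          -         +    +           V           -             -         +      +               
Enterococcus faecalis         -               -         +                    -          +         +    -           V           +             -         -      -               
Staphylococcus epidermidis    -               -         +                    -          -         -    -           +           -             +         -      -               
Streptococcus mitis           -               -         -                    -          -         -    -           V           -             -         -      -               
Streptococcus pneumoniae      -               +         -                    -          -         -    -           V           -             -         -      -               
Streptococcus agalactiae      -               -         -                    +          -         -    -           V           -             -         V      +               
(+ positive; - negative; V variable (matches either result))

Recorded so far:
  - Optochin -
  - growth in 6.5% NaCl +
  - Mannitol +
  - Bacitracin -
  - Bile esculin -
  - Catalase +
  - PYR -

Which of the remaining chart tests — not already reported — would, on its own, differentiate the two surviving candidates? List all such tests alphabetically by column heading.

DNase, Novobiocin, tube coagulase

Optochin -: excludes Streptococcus pneumoniae — 10 left.
growth in 6.5% NaCl +: excludes Streptococcus bovis, Streptococcus pyogenes, Streptococcus mitis, Streptococcus agalactiae — 6 left.
Catalase +: excludes Enterococcus faecium, Enterococcus faecalis — 4 left.
PYR -: all 4 remaining candidates are consistent.
Bile esculin -: all 4 remaining candidates are consistent.
Bacitracin -: excludes Micrococcus luteus — 3 left.
Mannitol +: excludes Staphylococcus epidermidis — 2 left.
Two candidates remain: Staphylococcus aureus and Staphylococcus saprophyticus.
  tube coagulase: Staphylococcus aureus +, Staphylococcus saprophyticus - — discriminates.
  CAMP test: - vs - — same for both, does not separate.
  Novobiocin: Staphylococcus aureus +, Staphylococcus saprophyticus - — discriminates.
  DNase: Staphylococcus aureus +, Staphylococcus saprophyticus - — discriminates.
  Beta-hemolysis: V vs - — variable for at least one, does not separate.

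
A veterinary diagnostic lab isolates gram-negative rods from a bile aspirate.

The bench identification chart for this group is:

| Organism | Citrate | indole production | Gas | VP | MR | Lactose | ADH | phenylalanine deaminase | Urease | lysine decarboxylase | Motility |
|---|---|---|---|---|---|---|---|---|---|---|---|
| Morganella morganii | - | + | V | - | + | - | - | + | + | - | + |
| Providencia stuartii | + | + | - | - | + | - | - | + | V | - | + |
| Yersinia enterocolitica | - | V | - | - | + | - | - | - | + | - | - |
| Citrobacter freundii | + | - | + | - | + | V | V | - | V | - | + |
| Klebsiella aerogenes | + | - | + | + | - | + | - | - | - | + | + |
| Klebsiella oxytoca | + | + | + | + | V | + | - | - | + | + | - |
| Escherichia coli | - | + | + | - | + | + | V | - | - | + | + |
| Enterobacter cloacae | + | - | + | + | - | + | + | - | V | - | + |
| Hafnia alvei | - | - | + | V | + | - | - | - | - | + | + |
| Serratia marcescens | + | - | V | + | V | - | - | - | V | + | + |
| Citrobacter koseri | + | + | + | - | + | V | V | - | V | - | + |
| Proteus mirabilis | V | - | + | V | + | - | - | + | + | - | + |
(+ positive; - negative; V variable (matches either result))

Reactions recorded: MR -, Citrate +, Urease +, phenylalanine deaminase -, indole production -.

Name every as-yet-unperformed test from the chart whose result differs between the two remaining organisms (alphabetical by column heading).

ADH, Lactose, lysine decarboxylase

indole production -: excludes 5 organisms — 7 left.
phenylalanine deaminase -: excludes Proteus mirabilis — 6 left.
Urease +: excludes Klebsiella aerogenes, Hafnia alvei — 4 left.
Citrate +: excludes Yersinia enterocolitica — 3 left.
MR -: excludes Citrobacter freundii — 2 left.
Two candidates remain: Enterobacter cloacae and Serratia marcescens.
  Gas: + vs V — variable for at least one, does not separate.
  VP: + vs + — same for both, does not separate.
  Lactose: Enterobacter cloacae +, Serratia marcescens - — discriminates.
  ADH: Enterobacter cloacae +, Serratia marcescens - — discriminates.
  lysine decarboxylase: Enterobacter cloacae -, Serratia marcescens + — discriminates.
  Motility: + vs + — same for both, does not separate.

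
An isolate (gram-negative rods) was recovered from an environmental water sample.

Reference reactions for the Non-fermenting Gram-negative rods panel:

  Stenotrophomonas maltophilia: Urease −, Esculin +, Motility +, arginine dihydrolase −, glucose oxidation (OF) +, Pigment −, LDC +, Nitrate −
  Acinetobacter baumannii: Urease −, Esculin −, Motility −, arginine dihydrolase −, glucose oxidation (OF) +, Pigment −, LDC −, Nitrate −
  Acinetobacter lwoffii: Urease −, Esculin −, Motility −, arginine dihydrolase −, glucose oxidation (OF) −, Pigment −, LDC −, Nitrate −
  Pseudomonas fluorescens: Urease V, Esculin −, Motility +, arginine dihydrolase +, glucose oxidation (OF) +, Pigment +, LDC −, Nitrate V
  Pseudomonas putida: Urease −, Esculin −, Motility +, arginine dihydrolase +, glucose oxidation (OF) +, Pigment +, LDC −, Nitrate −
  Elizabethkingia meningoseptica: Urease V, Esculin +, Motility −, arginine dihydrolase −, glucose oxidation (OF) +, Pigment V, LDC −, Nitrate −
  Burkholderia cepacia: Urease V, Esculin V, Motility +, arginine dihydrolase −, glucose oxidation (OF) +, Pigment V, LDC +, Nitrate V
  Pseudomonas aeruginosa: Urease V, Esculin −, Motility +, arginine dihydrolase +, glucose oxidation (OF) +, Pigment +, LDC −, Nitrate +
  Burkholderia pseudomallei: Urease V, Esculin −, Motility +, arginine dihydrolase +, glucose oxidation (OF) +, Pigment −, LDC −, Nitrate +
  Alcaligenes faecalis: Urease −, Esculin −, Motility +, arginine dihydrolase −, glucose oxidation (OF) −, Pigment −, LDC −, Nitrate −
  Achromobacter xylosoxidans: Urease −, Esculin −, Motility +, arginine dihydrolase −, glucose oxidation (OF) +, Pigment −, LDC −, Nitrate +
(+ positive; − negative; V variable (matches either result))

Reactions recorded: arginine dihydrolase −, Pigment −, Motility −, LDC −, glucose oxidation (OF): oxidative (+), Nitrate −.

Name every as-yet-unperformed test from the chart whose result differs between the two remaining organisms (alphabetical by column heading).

Nitrate −: excludes Pseudomonas aeruginosa, Burkholderia pseudomallei, Achromobacter xylosoxidans — 8 left.
LDC −: excludes Stenotrophomonas maltophilia, Burkholderia cepacia — 6 left.
Motility −: excludes Pseudomonas fluorescens, Pseudomonas putida, Alcaligenes faecalis — 3 left.
arginine dihydrolase −: all 3 remaining candidates are consistent.
Pigment −: all 3 remaining candidates are consistent.
glucose oxidation (OF) +: excludes Acinetobacter lwoffii — 2 left.
Two candidates remain: Acinetobacter baumannii and Elizabethkingia meningoseptica.
  Urease: − vs V — variable for at least one, does not separate.
  Esculin: Acinetobacter baumannii −, Elizabethkingia meningoseptica + — discriminates.

Esculin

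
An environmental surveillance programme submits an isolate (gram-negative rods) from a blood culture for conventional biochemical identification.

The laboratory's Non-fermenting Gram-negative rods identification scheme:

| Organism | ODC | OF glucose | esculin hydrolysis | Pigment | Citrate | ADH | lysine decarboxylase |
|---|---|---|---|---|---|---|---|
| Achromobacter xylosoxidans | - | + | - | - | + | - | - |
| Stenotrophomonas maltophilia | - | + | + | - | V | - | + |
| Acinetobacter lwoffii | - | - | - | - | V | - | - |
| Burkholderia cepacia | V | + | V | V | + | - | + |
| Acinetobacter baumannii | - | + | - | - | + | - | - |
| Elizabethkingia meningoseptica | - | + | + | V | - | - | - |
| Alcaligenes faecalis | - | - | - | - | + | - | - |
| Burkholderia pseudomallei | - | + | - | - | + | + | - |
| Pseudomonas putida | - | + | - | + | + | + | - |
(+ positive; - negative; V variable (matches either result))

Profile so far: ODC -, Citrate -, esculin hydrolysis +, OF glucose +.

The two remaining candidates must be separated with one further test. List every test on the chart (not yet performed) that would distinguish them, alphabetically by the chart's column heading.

lysine decarboxylase

OF glucose +: excludes Acinetobacter lwoffii, Alcaligenes faecalis — 7 left.
ODC -: all 7 remaining candidates are consistent.
esculin hydrolysis +: excludes Achromobacter xylosoxidans, Acinetobacter baumannii, Burkholderia pseudomallei, Pseudomonas putida — 3 left.
Citrate -: excludes Burkholderia cepacia — 2 left.
Two candidates remain: Elizabethkingia meningoseptica and Stenotrophomonas maltophilia.
  Pigment: V vs - — variable for at least one, does not separate.
  ADH: - vs - — same for both, does not separate.
  lysine decarboxylase: Elizabethkingia meningoseptica -, Stenotrophomonas maltophilia + — discriminates.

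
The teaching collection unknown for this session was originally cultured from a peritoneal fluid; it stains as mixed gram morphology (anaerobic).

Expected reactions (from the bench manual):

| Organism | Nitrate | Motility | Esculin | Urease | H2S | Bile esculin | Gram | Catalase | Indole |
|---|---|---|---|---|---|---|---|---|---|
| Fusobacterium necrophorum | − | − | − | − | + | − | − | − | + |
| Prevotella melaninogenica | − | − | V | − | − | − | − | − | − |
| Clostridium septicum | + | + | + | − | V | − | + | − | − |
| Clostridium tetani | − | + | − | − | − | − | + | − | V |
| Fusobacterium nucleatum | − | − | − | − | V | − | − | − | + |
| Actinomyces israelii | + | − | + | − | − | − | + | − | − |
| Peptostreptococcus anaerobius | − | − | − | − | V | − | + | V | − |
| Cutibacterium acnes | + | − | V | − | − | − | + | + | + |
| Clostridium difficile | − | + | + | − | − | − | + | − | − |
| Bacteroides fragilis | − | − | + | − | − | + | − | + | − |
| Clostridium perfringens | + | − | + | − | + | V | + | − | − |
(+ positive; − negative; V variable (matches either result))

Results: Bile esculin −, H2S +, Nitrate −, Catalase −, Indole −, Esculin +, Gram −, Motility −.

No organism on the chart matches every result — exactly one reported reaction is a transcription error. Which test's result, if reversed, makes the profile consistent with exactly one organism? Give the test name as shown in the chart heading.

As reported, no row in the chart matches all 8 reactions.
Reversing Gram → still no organism matches.
Reversing H2S (to −) → unique match: Prevotella melaninogenica.
Reversing Catalase → still no organism matches.
Reversing Esculin → still no organism matches.
Reversing Motility → still no organism matches.
Reversing Nitrate → still no organism matches.
Reversing Indole → still no organism matches.
Reversing Bile esculin → still no organism matches.

H2S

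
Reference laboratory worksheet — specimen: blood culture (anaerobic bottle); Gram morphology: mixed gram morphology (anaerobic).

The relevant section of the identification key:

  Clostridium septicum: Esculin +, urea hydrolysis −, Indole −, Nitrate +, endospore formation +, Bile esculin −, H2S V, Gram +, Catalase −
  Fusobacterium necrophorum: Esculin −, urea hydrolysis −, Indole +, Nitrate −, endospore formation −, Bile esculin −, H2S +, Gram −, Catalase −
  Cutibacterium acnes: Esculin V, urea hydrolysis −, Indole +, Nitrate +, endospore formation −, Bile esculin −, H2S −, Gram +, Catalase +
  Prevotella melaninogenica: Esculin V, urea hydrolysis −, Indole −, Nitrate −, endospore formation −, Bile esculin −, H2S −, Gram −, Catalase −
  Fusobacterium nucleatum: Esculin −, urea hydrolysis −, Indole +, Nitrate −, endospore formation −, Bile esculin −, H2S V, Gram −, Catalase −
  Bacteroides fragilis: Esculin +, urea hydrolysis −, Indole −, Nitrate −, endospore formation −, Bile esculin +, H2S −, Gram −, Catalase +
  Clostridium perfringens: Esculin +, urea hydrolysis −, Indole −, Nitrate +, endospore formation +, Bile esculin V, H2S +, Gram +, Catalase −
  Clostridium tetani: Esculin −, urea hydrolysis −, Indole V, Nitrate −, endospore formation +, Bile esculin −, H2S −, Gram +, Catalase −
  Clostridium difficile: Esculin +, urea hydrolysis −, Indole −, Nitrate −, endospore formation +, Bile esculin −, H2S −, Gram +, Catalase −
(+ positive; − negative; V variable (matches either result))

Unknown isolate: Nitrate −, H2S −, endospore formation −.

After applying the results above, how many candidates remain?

endospore formation −: excludes Clostridium septicum, Clostridium perfringens, Clostridium tetani, Clostridium difficile — 5 left.
H2S −: excludes Fusobacterium necrophorum — 4 left.
Nitrate −: excludes Cutibacterium acnes — 3 left.
Still consistent: Bacteroides fragilis, Fusobacterium nucleatum, Prevotella melaninogenica.

3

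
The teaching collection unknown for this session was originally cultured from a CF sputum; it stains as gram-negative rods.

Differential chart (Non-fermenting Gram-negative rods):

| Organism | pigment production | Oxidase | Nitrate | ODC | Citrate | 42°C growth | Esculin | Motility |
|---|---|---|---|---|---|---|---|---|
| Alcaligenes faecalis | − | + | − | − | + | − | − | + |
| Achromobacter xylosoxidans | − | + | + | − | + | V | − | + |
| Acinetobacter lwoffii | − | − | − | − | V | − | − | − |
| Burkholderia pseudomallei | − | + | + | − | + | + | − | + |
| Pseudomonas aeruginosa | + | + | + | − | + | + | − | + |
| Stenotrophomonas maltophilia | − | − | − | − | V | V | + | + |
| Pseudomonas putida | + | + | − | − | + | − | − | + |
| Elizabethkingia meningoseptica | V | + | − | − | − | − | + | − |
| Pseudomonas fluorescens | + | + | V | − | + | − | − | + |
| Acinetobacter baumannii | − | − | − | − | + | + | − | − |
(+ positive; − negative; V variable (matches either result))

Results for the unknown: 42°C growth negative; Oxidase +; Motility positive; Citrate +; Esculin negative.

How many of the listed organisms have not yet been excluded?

4

Citrate +: excludes Elizabethkingia meningoseptica — 9 left.
Motility +: excludes Acinetobacter lwoffii, Acinetobacter baumannii — 7 left.
Esculin −: excludes Stenotrophomonas maltophilia — 6 left.
Oxidase +: all 6 remaining candidates are consistent.
42°C growth −: excludes Burkholderia pseudomallei, Pseudomonas aeruginosa — 4 left.
Still consistent: Achromobacter xylosoxidans, Alcaligenes faecalis, Pseudomonas fluorescens, Pseudomonas putida.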